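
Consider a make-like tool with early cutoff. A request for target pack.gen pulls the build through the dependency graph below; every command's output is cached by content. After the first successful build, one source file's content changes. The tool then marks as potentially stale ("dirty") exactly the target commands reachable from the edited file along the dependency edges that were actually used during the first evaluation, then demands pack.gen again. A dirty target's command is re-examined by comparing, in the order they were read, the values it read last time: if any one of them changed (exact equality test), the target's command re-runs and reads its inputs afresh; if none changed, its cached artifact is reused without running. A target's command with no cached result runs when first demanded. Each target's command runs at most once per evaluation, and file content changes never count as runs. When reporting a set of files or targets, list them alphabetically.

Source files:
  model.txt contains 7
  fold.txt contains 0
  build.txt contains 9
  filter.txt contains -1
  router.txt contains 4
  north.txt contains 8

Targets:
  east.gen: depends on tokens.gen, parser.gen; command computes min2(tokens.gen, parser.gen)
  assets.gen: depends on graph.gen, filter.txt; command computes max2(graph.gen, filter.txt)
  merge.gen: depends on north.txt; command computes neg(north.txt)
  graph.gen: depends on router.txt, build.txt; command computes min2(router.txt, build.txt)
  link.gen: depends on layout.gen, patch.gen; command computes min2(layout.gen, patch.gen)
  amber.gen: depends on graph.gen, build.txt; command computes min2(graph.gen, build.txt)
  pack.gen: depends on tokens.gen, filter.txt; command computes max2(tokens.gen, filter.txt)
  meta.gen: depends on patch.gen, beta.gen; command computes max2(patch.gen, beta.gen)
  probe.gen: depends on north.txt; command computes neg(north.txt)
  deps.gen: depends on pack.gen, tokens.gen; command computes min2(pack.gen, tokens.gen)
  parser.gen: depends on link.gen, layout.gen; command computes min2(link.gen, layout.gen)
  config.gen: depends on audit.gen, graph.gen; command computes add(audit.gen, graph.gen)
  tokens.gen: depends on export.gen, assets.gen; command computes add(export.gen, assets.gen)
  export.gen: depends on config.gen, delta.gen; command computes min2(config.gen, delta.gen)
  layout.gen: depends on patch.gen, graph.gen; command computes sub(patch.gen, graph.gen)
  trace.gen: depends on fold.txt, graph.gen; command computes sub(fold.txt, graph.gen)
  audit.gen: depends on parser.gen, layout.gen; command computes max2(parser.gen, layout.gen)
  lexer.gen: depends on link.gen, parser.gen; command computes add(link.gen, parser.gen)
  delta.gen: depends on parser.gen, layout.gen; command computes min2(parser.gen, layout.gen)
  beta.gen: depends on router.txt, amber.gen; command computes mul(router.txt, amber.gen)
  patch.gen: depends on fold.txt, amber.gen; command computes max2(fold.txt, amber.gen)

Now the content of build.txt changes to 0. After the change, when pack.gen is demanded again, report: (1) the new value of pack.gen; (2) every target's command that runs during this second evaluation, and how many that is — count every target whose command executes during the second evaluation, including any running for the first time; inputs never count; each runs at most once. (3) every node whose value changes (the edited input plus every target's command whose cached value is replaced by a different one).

Demanding pack.gen again yields 0.
10 target commands run: amber.gen, assets.gen, config.gen, export.gen, graph.gen, layout.gen, link.gen, pack.gen, patch.gen, tokens.gen.
The nodes whose values change: amber.gen, assets.gen, build.txt, config.gen, graph.gen, pack.gen, patch.gen, tokens.gen.
Note where the cutoff bites: parser.gen is checked, finds nothing changed, and keeps its cache.

First demand of the output computes:
  graph.gen = min2(4, 9) = 4
  amber.gen = min2(4, 9) = 4
  assets.gen = max2(4, -1) = 4
  patch.gen = max2(0, 4) = 4
  layout.gen = sub(4, 4) = 0
  link.gen = min2(0, 4) = 0
  parser.gen = min2(0, 0) = 0
  audit.gen = max2(0, 0) = 0
  config.gen = add(0, 4) = 4
  delta.gen = min2(0, 0) = 0
  export.gen = min2(4, 0) = 0
  tokens.gen = add(0, 4) = 4
  pack.gen = max2(4, -1) = 4

After the edit, cleaning proceeds:
  graph.gen: a read changed (build.txt 9->0) — executes, giving 0.
  amber.gen: a read changed (graph.gen 4->0; build.txt 9->0) — executes, giving 0.
  assets.gen: a read changed (graph.gen 4->0) — executes, giving 0.
  patch.gen: a read changed (amber.gen 4->0) — executes, giving 0.
  layout.gen: a read changed (patch.gen 4->0; graph.gen 4->0) — executes, giving 0 — identical to its old value.
  link.gen: a read changed (patch.gen 4->0) — executes, giving 0 — identical to its old value.
  parser.gen: dirty, but its reads are unchanged (link.gen unchanged, layout.gen unchanged); cached 0 stands.
  audit.gen: dirty, but its reads are unchanged (parser.gen unchanged, layout.gen unchanged); cached 0 stands.
  config.gen: a read changed (graph.gen 4->0) — executes, giving 0.
  delta.gen: dirty, but its reads are unchanged (parser.gen unchanged, layout.gen unchanged); cached 0 stands.
  export.gen: a read changed (config.gen 4->0) — executes, giving 0 — identical to its old value.
  tokens.gen: a read changed (assets.gen 4->0) — executes, giving 0.
  pack.gen: a read changed (tokens.gen 4->0) — executes, giving 0.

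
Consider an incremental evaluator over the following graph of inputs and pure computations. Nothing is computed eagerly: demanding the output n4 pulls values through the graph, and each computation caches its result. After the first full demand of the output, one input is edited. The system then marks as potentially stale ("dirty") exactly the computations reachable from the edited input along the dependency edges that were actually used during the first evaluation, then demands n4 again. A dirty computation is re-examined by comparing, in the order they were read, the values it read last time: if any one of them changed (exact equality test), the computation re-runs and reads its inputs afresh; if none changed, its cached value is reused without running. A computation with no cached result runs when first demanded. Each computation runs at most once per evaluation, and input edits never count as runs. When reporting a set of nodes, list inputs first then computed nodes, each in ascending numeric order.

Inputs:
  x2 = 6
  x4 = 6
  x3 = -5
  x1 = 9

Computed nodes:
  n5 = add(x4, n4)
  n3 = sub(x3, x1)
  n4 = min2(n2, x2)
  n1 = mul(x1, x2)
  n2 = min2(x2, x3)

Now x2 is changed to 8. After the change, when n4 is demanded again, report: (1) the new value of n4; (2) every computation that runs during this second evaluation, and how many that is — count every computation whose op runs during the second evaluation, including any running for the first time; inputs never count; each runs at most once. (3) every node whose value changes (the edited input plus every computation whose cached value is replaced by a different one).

Initial pass — values computed on the first demand:
  n2 = min2(6, -5) = -5
  n4 = min2(-5, 6) = -5

Second demand — change propagation:
  n2: re-runs because x2 6->8; new result -5 (unchanged).
  n4: re-runs because x2 6->8; new result -5 (unchanged).

n4 now evaluates to -5.
Run set: n2, n4 (2 run).
Changed values: x2.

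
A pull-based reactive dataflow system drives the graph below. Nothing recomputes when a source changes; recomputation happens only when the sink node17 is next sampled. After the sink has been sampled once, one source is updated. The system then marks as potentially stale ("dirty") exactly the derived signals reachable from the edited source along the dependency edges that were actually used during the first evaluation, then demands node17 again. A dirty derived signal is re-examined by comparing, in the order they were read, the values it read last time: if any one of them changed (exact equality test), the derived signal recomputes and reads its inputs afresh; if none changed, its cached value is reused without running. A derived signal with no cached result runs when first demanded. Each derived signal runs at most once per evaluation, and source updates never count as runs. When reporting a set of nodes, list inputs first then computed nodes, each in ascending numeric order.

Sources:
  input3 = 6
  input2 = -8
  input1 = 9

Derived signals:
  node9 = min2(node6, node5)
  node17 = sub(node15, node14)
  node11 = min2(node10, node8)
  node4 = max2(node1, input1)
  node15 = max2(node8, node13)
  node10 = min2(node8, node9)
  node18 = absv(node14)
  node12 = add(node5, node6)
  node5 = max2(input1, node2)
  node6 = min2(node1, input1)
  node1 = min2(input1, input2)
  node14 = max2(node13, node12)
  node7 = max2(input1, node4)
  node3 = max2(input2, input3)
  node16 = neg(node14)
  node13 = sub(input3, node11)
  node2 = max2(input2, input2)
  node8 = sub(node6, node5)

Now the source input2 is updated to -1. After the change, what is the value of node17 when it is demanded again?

New value of node17: 0.

First evaluation (everything demanded from the output):
  node1 = min2(9, -8) = -8
  node2 = max2(-8, -8) = -8
  node5 = max2(9, -8) = 9
  node6 = min2(-8, 9) = -8
  node8 = sub(-8, 9) = -17
  node9 = min2(-8, 9) = -8
  node10 = min2(-17, -8) = -17
  node11 = min2(-17, -17) = -17
  node12 = add(9, -8) = 1
  node13 = sub(6, -17) = 23
  node14 = max2(23, 1) = 23
  node15 = max2(-17, 23) = 23
  node17 = sub(23, 23) = 0

Propagation after the edit:
  node1: runs — input2 -8->-1; result -1.
  node2: runs — input2 -8->-1; input2 -8->-1; result -1.
  node5: runs — node2 -8->-1; result 9 (same value as before).
  node6: runs — node1 -8->-1; result -1.
  node8: runs — node6 -8->-1; result -10.
  node9: runs — node6 -8->-1; result -1.
  node10: runs — node8 -17->-10; node9 -8->-1; result -10.
  node11: runs — node10 -17->-10; node8 -17->-10; result -10.
  node12: runs — node6 -8->-1; result 8.
  node13: runs — node11 -17->-10; result 16.
  node14: runs — node13 23->16; node12 1->8; result 16.
  node15: runs — node8 -17->-10; node13 23->16; result 16.
  node17: runs — node15 23->16; node14 23->16; result 0 (same value as before).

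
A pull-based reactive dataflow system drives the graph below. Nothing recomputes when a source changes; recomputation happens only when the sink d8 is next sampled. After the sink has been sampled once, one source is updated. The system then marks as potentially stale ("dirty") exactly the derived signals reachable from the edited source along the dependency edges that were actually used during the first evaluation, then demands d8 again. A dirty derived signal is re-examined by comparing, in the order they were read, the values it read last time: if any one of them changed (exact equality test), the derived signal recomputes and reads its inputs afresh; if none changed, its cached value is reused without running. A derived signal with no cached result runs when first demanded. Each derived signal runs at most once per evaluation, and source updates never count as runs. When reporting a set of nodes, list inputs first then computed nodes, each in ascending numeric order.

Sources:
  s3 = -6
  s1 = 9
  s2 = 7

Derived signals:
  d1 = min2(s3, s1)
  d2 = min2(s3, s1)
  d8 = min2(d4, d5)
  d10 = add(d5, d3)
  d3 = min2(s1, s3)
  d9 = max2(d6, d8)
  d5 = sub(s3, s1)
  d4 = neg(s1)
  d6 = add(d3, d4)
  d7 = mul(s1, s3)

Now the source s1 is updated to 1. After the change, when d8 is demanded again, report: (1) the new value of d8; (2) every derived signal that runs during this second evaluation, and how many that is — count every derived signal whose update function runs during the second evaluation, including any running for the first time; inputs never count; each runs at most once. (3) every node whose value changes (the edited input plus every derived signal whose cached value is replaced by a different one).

First evaluation (everything demanded from the output):
  d4 = neg(9) = -9
  d5 = sub(-6, 9) = -15
  d8 = min2(-9, -15) = -15

Propagation after the edit:
  d4: runs — s1 9->1; result -1.
  d5: runs — s1 9->1; result -7.
  d8: runs — d4 -9->-1; d5 -15->-7; result -7.

New value of d8: -7.
Derived signals that run: d4, d5, d8 — 3 in total.
Values that change: s1, d4, d5, d8.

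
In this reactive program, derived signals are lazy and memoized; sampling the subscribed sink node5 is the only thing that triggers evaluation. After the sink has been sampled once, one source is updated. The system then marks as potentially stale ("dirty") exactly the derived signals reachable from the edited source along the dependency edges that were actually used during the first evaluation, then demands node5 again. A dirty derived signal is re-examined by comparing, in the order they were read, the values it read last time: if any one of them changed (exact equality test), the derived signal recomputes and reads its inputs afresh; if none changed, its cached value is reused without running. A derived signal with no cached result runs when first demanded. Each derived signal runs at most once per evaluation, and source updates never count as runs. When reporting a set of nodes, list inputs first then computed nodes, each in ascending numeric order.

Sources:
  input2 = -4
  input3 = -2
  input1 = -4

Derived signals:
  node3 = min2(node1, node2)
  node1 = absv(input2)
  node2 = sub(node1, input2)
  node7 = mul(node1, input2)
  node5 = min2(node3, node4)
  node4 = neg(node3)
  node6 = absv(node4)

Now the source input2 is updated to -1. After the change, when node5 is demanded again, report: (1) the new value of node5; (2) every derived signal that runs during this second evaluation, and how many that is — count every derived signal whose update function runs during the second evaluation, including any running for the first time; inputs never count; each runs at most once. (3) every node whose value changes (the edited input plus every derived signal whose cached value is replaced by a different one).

Demanding node5 again yields -1.
5 derived signals run: node1, node2, node3, node4, node5.
The nodes whose values change: input2, node1, node2, node3, node4, node5.

First demand of the output computes:
  node1 = absv(-4) = 4
  node2 = sub(4, -4) = 8
  node3 = min2(4, 8) = 4
  node4 = neg(4) = -4
  node5 = min2(4, -4) = -4

After the edit, cleaning proceeds:
  node1: a read changed (input2 -4->-1) — executes, giving 1.
  node2: a read changed (node1 4->1; input2 -4->-1) — executes, giving 2.
  node3: a read changed (node1 4->1; node2 8->2) — executes, giving 1.
  node4: a read changed (node3 4->1) — executes, giving -1.
  node5: a read changed (node3 4->1; node4 -4->-1) — executes, giving -1.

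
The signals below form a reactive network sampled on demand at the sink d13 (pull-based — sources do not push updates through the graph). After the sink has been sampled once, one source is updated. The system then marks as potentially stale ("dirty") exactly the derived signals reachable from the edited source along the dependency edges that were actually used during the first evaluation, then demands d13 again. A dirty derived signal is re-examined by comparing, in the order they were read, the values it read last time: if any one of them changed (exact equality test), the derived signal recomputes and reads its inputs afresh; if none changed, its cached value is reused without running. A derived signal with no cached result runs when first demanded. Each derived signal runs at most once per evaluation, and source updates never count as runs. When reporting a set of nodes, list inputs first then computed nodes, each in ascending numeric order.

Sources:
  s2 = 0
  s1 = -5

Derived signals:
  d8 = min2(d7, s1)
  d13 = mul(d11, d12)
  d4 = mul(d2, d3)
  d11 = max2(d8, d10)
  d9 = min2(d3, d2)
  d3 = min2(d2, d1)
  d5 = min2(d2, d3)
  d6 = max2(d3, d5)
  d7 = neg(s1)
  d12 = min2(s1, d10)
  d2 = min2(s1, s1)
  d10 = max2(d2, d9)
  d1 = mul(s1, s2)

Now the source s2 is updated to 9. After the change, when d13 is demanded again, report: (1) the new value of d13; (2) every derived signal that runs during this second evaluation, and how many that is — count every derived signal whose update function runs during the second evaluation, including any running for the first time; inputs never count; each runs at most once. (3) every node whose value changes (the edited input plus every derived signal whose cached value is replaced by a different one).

Initial pass — values computed on the first demand:
  d1 = mul(-5, 0) = 0
  d2 = min2(-5, -5) = -5
  d3 = min2(-5, 0) = -5
  d7 = neg(-5) = 5
  d8 = min2(5, -5) = -5
  d9 = min2(-5, -5) = -5
  d10 = max2(-5, -5) = -5
  d11 = max2(-5, -5) = -5
  d12 = min2(-5, -5) = -5
  d13 = mul(-5, -5) = 25

Second demand — change propagation:
  d1: re-runs because s2 0->9; new result -45.
  d3: re-runs because d1 0->-45; new result -45.
  d9: re-runs because d3 -5->-45; new result -45.
  d10: re-runs because d9 -5->-45; new result -5 (unchanged).
  d11: re-examined; everything it read last time is the same (d8 unchanged, d10 unchanged) — cache -5 kept, no run.
  d12: re-examined; everything it read last time is the same (s1 unchanged, d10 unchanged) — cache -5 kept, no run.
  d13: re-examined; everything it read last time is the same (d11 unchanged, d12 unchanged) — cache 25 kept, no run.

The important point: d10 recomputes to an identical value, and the output ends up unchanged.

d13 now evaluates to 25.
Run set: d1, d3, d9, d10 (4 run).
Changed values: s2, d1, d3, d9.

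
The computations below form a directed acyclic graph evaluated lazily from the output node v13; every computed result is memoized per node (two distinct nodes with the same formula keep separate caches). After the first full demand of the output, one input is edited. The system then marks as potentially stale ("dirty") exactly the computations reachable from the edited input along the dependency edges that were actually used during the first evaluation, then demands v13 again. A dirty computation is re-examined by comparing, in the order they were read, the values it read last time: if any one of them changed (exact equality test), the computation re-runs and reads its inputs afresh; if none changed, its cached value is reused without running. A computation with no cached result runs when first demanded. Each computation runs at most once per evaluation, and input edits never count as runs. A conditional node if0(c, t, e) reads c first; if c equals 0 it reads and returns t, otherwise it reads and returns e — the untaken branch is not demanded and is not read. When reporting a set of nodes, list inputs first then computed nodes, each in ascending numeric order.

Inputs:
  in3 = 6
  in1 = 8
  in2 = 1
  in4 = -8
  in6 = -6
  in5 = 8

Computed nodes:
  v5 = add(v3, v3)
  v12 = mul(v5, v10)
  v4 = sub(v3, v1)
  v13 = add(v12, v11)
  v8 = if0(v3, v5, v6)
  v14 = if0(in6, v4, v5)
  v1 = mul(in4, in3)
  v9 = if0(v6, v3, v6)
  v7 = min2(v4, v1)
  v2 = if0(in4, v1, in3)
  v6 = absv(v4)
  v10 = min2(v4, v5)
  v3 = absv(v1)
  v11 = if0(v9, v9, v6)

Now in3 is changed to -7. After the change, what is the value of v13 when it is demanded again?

Demanding v13 again yields 0.

First demand of the output computes:
  v1 = mul(-8, 6) = -48
  v3 = absv(-48) = 48
  v4 = sub(48, -48) = 96
  v5 = add(48, 48) = 96
  v6 = absv(96) = 96
  v9 = if0(v6=96 -> else branch v6) = 96
  v10 = min2(96, 96) = 96
  v11 = if0(v9=96 -> else branch v6) = 96
  v12 = mul(96, 96) = 9216
  v13 = add(9216, 96) = 9312

After the edit, cleaning proceeds:
  v1: a read changed (in3 6->-7) — executes, giving 56.
  v3: a read changed (v1 -48->56) — executes, giving 56.
  v4: a read changed (v3 48->56; v1 -48->56) — executes, giving 0.
  v5: a read changed (v3 48->56; v3 48->56) — executes, giving 112.
  v6: a read changed (v4 96->0) — executes, giving 0.
  v9: a read changed (v6 96->0; v6 96->0) — executes, giving 56.
  v10: a read changed (v4 96->0; v5 96->112) — executes, giving 0.
  v11: a read changed (v9 96->56; v6 96->0) — executes, giving 0.
  v12: a read changed (v5 96->112; v10 96->0) — executes, giving 0.
  v13: a read changed (v12 9216->0; v11 96->0) — executes, giving 0.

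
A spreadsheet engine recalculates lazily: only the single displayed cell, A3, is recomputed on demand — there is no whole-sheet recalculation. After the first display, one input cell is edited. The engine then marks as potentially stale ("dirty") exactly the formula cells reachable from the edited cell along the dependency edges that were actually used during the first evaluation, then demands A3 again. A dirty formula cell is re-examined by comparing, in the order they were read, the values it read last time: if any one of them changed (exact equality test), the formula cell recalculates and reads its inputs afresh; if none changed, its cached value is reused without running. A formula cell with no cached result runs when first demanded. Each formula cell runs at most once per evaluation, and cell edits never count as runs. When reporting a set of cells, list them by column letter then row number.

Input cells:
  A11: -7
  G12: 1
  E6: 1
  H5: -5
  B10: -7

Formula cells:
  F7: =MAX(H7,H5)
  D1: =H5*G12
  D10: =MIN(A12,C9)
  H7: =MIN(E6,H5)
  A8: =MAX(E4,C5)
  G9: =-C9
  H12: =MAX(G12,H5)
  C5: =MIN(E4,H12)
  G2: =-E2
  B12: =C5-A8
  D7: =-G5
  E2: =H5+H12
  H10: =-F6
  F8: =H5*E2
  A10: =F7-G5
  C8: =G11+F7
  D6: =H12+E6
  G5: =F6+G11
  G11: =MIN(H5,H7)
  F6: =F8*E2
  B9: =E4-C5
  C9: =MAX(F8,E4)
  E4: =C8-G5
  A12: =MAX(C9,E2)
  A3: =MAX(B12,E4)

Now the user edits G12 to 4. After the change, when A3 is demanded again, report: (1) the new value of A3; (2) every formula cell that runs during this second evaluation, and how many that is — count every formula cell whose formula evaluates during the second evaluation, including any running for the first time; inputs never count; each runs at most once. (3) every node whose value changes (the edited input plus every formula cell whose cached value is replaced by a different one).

New value of A3: 0.
Formula cells that run: A3, A8, B12, C5, E2, E4, F6, F8, G5, H12 — 10 in total.
Values that change: A3, A8, B12, C5, E2, E4, F6, F8, G5, G12, H12.

First evaluation (everything demanded from the output):
  H7 = MIN(1, -5) = -5
  F7 = MAX(-5, -5) = -5
  G11 = MIN(-5, -5) = -5
  C8 = -5 + -5 = -10
  H12 = MAX(1, -5) = 1
  E2 = -5 + 1 = -4
  F8 = -5 * -4 = 20
  F6 = 20 * -4 = -80
  G5 = -80 + -5 = -85
  E4 = -10 - -85 = 75
  C5 = MIN(75, 1) = 1
  A8 = MAX(75, 1) = 75
  B12 = 1 - 75 = -74
  A3 = MAX(-74, 75) = 75

Propagation after the edit:
  H12: runs — G12 1->4; result 4.
  E2: runs — H12 1->4; result -1.
  F8: runs — E2 -4->-1; result 5.
  F6: runs — F8 20->5; E2 -4->-1; result -5.
  G5: runs — F6 -80->-5; result -10.
  E4: runs — G5 -85->-10; result 0.
  C5: runs — E4 75->0; H12 1->4; result 0.
  A8: runs — E4 75->0; C5 1->0; result 0.
  B12: runs — C5 1->0; A8 75->0; result 0.
  A3: runs — B12 -74->0; E4 75->0; result 0.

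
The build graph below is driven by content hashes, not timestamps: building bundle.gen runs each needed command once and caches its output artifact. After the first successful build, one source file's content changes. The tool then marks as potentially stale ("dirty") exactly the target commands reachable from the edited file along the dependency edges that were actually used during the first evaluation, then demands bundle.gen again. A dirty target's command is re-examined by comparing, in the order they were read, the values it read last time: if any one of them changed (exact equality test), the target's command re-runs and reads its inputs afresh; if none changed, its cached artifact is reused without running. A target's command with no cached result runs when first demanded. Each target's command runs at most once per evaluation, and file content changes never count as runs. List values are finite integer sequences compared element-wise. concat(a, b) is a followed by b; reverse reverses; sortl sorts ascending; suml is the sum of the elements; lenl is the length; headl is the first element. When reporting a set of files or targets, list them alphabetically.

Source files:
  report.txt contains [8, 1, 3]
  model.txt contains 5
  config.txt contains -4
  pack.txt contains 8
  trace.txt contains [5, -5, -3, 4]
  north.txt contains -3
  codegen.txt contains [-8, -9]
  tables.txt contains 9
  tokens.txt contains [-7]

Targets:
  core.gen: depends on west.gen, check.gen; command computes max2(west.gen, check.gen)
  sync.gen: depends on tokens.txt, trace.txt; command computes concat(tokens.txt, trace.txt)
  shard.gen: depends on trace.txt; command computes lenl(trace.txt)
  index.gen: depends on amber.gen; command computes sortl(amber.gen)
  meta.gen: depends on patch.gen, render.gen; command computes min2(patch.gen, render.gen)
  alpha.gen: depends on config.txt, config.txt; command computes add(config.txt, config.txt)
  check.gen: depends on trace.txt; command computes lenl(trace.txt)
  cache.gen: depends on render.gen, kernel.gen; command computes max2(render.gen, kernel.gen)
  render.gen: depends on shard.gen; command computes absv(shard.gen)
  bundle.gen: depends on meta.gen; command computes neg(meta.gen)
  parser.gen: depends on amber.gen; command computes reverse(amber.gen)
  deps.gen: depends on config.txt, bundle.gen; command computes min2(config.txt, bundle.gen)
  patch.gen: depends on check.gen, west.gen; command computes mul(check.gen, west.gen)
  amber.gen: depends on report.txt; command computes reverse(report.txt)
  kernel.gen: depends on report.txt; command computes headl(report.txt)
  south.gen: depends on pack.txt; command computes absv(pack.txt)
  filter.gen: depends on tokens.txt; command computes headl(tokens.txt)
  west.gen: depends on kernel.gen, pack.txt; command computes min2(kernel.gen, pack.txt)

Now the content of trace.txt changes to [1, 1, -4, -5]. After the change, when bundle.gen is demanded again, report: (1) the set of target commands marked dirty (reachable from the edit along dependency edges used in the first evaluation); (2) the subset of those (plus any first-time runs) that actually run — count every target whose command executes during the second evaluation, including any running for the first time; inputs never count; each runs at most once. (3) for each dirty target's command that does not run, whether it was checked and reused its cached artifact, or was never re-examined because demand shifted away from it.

Initial pass — values computed on the first demand:
  check.gen = lenl([5, -5, -3, 4]) = 4
  kernel.gen = headl([8, 1, 3]) = 8
  shard.gen = lenl([5, -5, -3, 4]) = 4
  render.gen = absv(4) = 4
  west.gen = min2(8, 8) = 8
  patch.gen = mul(4, 8) = 32
  meta.gen = min2(32, 4) = 4
  bundle.gen = neg(4) = -4

Second demand — change propagation:
  check.gen: re-runs because trace.txt [5, -5, -3, 4]->[1, 1, -4, -5]; new result 4 (unchanged).
  patch.gen: re-examined; everything it read last time is the same (check.gen unchanged, west.gen unchanged) — cache 32 kept, no run.
  shard.gen: re-runs because trace.txt [5, -5, -3, 4]->[1, 1, -4, -5]; new result 4 (unchanged).
  render.gen: re-examined; everything it read last time is the same (shard.gen unchanged) — cache 4 kept, no run.
  meta.gen: re-examined; everything it read last time is the same (patch.gen unchanged, render.gen unchanged) — cache 4 kept, no run.
  bundle.gen: re-examined; everything it read last time is the same (meta.gen unchanged) — cache -4 kept, no run.

The important point: at render.gen every value read last time is unchanged, so the dirty flag clears without a run.

Dirty set: bundle.gen, check.gen, meta.gen, patch.gen, render.gen, shard.gen.
Run set: check.gen, shard.gen (2 run).
Re-examined without running (cache reused): bundle.gen, meta.gen, patch.gen, render.gen.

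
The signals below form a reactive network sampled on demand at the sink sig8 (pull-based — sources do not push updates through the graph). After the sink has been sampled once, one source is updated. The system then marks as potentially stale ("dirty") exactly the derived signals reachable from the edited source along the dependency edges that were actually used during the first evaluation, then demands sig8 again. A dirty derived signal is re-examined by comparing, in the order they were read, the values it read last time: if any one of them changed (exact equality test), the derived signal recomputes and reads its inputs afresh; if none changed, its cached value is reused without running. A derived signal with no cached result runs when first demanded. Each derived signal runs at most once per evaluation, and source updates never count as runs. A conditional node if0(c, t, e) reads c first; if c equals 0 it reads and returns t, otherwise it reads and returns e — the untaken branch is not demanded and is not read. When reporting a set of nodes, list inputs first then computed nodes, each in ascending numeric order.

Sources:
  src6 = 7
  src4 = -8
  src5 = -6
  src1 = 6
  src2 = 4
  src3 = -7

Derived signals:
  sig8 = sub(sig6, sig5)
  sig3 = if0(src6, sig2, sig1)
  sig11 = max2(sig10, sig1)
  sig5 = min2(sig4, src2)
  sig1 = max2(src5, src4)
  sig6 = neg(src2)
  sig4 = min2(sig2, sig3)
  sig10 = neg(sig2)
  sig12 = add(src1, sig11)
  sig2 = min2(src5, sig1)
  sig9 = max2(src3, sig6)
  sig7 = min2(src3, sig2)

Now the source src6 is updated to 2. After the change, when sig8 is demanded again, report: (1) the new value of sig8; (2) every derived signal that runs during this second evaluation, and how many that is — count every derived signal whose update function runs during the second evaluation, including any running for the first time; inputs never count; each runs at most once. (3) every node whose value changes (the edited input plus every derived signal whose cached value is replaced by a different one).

Initial pass — values computed on the first demand:
  sig1 = max2(-6, -8) = -6
  sig2 = min2(-6, -6) = -6
  sig3 = if0(src6=7 -> else branch sig1) = -6
  sig4 = min2(-6, -6) = -6
  sig5 = min2(-6, 4) = -6
  sig6 = neg(4) = -4
  sig8 = sub(-4, -6) = 2

Second demand — change propagation:
  sig3: re-runs because src6 7->2; new result -6 (unchanged).
  sig4: re-examined; everything it read last time is the same (sig2 unchanged, sig3 unchanged) — cache -6 kept, no run.
  sig5: re-examined; everything it read last time is the same (sig4 unchanged, src2 unchanged) — cache -6 kept, no run.
  sig8: re-examined; everything it read last time is the same (sig6 unchanged, sig5 unchanged) — cache 2 kept, no run.

The important point: sig3 recomputes to an identical value, and the output ends up unchanged.

sig8 now evaluates to 2.
Run set: sig3 (1 run).
Changed values: src6.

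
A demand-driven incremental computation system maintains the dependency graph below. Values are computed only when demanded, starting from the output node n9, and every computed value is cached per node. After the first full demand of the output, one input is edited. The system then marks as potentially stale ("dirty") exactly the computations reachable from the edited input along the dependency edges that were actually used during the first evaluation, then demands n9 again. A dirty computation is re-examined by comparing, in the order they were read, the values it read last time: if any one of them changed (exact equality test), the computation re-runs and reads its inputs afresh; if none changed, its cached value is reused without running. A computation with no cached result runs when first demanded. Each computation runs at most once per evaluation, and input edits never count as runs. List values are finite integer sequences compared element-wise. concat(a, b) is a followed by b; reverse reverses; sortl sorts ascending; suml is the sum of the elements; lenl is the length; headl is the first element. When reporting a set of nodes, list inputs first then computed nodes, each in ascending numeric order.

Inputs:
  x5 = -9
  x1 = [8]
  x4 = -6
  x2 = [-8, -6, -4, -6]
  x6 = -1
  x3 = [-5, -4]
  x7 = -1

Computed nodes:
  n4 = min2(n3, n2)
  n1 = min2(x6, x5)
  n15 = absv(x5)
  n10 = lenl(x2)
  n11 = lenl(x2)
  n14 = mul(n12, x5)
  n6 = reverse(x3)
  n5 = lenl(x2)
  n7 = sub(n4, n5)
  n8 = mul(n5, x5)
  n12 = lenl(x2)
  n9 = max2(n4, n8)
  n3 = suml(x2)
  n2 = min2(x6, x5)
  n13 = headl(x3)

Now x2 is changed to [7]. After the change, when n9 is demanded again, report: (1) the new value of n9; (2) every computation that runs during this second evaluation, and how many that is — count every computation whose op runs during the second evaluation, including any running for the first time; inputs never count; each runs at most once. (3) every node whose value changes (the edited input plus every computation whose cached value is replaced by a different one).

New value of n9: -9.
Computations that run: n3, n4, n5, n8, n9 — 5 in total.
Values that change: x2, n3, n4, n5, n8, n9.

First evaluation (everything demanded from the output):
  n2 = min2(-1, -9) = -9
  n3 = suml([-8, -6, -4, -6]) = -24
  n4 = min2(-24, -9) = -24
  n5 = lenl([-8, -6, -4, -6]) = 4
  n8 = mul(4, -9) = -36
  n9 = max2(-24, -36) = -24

Propagation after the edit:
  n3: runs — x2 [-8, -6, -4, -6]->[7]; result 7.
  n4: runs — n3 -24->7; result -9.
  n5: runs — x2 [-8, -6, -4, -6]->[7]; result 1.
  n8: runs — n5 4->1; result -9.
  n9: runs — n4 -24->-9; n8 -36->-9; result -9.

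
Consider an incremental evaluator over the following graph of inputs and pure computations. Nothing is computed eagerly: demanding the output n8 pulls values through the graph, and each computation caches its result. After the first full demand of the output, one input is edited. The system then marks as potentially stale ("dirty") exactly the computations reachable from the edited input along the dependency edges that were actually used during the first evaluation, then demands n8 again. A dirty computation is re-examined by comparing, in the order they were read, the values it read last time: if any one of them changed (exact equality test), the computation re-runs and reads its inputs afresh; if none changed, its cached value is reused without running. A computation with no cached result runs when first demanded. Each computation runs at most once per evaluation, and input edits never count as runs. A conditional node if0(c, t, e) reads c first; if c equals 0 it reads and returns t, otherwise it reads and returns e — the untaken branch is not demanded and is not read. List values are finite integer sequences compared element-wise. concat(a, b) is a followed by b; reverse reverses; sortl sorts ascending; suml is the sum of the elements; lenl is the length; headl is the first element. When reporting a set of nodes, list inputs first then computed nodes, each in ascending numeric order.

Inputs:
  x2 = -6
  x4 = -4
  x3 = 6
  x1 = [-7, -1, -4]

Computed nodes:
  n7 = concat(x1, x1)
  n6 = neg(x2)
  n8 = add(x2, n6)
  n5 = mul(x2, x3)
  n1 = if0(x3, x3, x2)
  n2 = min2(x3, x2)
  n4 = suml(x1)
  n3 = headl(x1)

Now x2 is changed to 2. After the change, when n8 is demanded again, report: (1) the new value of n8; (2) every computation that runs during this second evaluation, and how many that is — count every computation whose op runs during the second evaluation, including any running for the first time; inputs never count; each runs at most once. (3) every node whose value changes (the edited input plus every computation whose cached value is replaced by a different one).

n8 now evaluates to 0.
Run set: n6, n8 (2 run).
Changed values: x2, n6.

Initial pass — values computed on the first demand:
  n6 = neg(-6) = 6
  n8 = add(-6, 6) = 0

Second demand — change propagation:
  n6: re-runs because x2 -6->2; new result -2.
  n8: re-runs because x2 -6->2; n6 6->-2; new result 0 (unchanged).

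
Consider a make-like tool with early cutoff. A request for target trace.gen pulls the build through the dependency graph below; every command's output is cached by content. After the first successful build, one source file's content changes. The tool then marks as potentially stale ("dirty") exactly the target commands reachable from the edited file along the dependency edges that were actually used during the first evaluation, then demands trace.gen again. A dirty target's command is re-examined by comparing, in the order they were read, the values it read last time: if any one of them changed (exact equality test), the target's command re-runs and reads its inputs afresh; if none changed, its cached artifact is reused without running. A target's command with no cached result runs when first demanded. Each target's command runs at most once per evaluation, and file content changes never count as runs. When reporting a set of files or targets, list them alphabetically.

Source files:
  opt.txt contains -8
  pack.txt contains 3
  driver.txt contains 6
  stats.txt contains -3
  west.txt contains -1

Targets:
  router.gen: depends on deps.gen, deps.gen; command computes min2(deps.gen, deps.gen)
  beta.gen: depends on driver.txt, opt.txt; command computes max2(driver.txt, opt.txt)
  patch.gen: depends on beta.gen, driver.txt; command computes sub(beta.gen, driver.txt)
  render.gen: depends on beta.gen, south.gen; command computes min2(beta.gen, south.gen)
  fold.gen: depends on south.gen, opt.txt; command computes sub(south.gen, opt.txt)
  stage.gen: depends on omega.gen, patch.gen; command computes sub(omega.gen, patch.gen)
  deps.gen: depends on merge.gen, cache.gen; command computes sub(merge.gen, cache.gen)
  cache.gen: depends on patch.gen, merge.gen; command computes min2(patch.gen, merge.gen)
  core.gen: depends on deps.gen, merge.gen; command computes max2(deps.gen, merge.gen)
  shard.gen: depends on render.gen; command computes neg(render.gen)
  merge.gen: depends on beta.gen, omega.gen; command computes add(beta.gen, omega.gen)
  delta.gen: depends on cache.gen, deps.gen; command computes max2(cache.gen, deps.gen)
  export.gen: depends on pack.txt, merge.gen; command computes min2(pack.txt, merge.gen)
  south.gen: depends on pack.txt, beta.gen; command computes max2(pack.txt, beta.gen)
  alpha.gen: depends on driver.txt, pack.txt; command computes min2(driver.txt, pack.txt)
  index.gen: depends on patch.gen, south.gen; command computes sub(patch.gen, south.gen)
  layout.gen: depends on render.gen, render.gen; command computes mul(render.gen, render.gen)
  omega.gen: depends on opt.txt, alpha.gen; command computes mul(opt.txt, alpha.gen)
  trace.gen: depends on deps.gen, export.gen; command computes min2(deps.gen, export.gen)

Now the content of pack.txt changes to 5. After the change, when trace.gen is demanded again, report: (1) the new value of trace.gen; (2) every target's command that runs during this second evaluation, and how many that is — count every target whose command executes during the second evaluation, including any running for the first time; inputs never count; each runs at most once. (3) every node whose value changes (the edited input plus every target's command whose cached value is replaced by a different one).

First demand of the output computes:
  alpha.gen = min2(6, 3) = 3
  beta.gen = max2(6, -8) = 6
  omega.gen = mul(-8, 3) = -24
  merge.gen = add(6, -24) = -18
  export.gen = min2(3, -18) = -18
  patch.gen = sub(6, 6) = 0
  cache.gen = min2(0, -18) = -18
  deps.gen = sub(-18, -18) = 0
  trace.gen = min2(0, -18) = -18

After the edit, cleaning proceeds:
  alpha.gen: a read changed (pack.txt 3->5) — executes, giving 5.
  omega.gen: a read changed (alpha.gen 3->5) — executes, giving -40.
  merge.gen: a read changed (omega.gen -24->-40) — executes, giving -34.
  cache.gen: a read changed (merge.gen -18->-34) — executes, giving -34.
  deps.gen: a read changed (merge.gen -18->-34; cache.gen -18->-34) — executes, giving 0 — identical to its old value.
  export.gen: a read changed (pack.txt 3->5; merge.gen -18->-34) — executes, giving -34.
  trace.gen: a read changed (export.gen -18->-34) — executes, giving -34.

Demanding trace.gen again yields -34.
7 target commands run: alpha.gen, cache.gen, deps.gen, export.gen, merge.gen, omega.gen, trace.gen.
The nodes whose values change: alpha.gen, cache.gen, export.gen, merge.gen, omega.gen, pack.txt, trace.gen.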